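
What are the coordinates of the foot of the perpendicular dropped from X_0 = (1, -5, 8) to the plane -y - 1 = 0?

n = (0, -1, 0), |n|² = 1, and n·X_0 − 1 = 4.
t = 4/1 = 4, so the foot is X_0 − t·n = (1, -5, 8) − 4·(0, -1, 0) = (1, -1, 8).

(1, -1, 8)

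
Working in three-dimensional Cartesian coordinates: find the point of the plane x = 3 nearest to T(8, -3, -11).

(3, -3, -11)

The perpendicular from T has direction n = (1, 0, 0): r = (8, -3, -11) + λ(1, 0, 0).
Substitute into the plane: n·(T + λn) = 3 gives 8 + 1λ = 3, so λ = -5.
Foot = (8, -3, -11) + (-5)·(1, 0, 0) = (3, -3, -11).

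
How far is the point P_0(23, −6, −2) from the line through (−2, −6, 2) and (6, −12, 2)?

√241

A direction vector is d = (8, −6, 0).
AP = (25, 0, −4); AP·d = 200, |AP|² = 641, |d|² = 100.
distance² = |AP|² − (AP·d)²/|d|² = 641 − 40000/100 = 241, so the distance is √241.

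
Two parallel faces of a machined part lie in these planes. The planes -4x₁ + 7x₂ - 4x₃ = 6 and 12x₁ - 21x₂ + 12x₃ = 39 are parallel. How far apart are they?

19/9

Divide the second equation by -3 to match normals: -4x₁ + 7x₂ - 4x₃ = -13.
Both planes have normal n = (-4, 7, -4), |n| = 9. Any point on the first plane is at distance |(-13) − 6|/|n| = 19/9 from the second.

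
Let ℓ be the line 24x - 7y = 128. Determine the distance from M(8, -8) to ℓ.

24/5

The normal to the line is n = (24, -7) with |n| = 25.
|n·M − 128| = |248 − 128| = 120, so the distance is 120/25 = 24/5.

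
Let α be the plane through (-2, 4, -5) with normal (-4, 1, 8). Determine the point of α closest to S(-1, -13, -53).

(-21, -8, -13)

The perpendicular from S has direction n = (-4, 1, 8): r = (-1, -13, -53) + μ(-4, 1, 8).
Substitute into the plane: n·(S + μn) = -28 gives -433 + 81μ = -28, so μ = 5.
Foot = (-1, -13, -53) + 5·(-4, 1, 8) = (-21, -8, -13).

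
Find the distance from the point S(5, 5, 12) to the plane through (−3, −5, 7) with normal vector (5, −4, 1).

5√42/42

The plane has equation n·(r − (−3, −5, 7)) = 0, i.e. n·r = 12.
Then n·(5, 5, 12) − 12 = 5.
|n| = √(25 + 16 + 1) = √42, so the distance is |5|/√42 = 5√42/42.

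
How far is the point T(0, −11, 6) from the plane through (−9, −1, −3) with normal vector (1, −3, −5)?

6√35/35

The plane has equation n·(r − (−9, −1, −3)) = 0, i.e. n·r = 9.
Then n·(0, −11, 6) − 9 = −6.
|n| = √(1 + 9 + 25) = √35, so the distance is |-6|/√35 = 6/√35.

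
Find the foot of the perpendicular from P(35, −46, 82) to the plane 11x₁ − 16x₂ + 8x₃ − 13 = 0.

n = (11, −16, 8), |n|² = 441, and n·P − 13 = 1764.
t = 1764/441 = 4, so the foot is P − t·n = (35, −46, 82) − 4·(11, −16, 8) = (−9, 18, 50).

(-9, 18, 50)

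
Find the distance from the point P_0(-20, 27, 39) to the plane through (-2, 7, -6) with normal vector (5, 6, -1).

The plane has equation n·(r − (-2, 7, -6)) = 0, i.e. n·r = 38.
Then n·(-20, 27, 39) - 38 = -15.
|n| = √(25 + 36 + 1) = √62, so the distance is |-15|/√62 = 15√62/62.

15√62/62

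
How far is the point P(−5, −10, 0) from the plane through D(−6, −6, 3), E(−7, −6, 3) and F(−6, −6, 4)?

DE = (−1, 0, 0) and DF = (0, 0, 1), so a normal is n = DE × DF = (0, 1, 0).
Then n·(−5, −10, 0) − (−6) = −4.
|n| = √(0 + 1 + 0) = 1, so the distance is |-4|/1 = 4.

4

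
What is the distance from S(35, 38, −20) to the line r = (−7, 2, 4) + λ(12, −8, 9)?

6√101

Direction vector d = (12, −8, 9).
AP = (42, 36, −24), and AP × d = (132, −666, −768).
|AP × d|² = 1050804 and |d|² = 289, so the distance is √(1050804/289) = √3636 = 6√101.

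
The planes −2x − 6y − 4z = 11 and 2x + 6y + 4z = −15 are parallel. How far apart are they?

2/√14

Divide the second equation by -1 to match normals: −2x − 6y − 4z = 15.
With common normal n = (−2, −6, −4) (|n| = 2√14), the distance is |11 − 15|/|n| = 4/(2√14) = √14/7.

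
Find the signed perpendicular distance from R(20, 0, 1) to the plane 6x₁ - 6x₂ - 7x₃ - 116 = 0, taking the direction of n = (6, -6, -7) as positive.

-3/11

n·R − 116 = -3.
|n| = 11, so the signed distance is -3/11.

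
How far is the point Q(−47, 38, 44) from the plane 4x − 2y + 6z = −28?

√14

Normal vector n = (4, −2, 6), and n·(−47, 38, 44) − (−28) = 28.
|n| = √(16 + 4 + 36) = 2√14, so the distance is |28|/(2√14) = √14.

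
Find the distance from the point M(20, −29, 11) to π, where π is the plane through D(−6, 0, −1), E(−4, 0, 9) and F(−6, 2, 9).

DE = (2, 0, 10) and DF = (0, 2, 10), so a normal is n = DE × DF = (−20, −20, 4).
d = |(-20)·20 + (-20)·(-29) + 4·11 − 116| / √(400 + 400 + 16) = |108| / (4√51) = 9√51/17.

27/√51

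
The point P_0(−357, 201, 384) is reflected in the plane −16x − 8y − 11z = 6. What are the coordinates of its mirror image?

With n = (−16, −8, −11), the signed offset is (n·P_0 − 6)/|n|² = -126/441 = -2/7.
P_0' = P_0 − 2t·n = (−357, 201, 384) − (-4/7)·(−16, −8, −11) = (−2563/7, 1375/7, 2644/7).

(-2563/7, 1375/7, 2644/7)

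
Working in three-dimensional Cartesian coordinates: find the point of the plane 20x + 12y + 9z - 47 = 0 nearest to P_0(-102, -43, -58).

(-2, 17, -13)

n = (20, 12, 9), |n|² = 625, and n·P_0 − 47 = -3125.
t = -3125/625 = -5, so the foot is P_0 − t·n = (-102, -43, -58) − (-5)·(20, 12, 9) = (-2, 17, -13).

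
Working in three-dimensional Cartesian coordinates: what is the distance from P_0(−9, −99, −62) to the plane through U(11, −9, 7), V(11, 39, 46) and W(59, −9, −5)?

UV = (0, 48, 39) and UW = (48, 0, −12), so a normal is n = UV × UW = (−576, 1872, −2304).
n = (−576, 1872, −2304); n·P − (-39312) = 2016; |n| = 3024; distance = 2016/3024 = 2/3.

2/3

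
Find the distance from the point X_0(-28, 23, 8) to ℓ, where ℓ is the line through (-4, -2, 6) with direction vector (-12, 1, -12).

2√229

Direction vector d = (-12, 1, -12).
AP = (-24, 25, 2), and AP × d = (-302, -312, 276).
|AP × d|² = 264724 and |d|² = 289, so the distance is √(264724/289) = √916 = 2√229.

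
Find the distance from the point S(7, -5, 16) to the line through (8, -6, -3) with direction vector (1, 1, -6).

√21

Direction vector d = (1, 1, -6).
AP = (-1, 1, 19), and AP × d = (-25, 13, -2).
|AP × d|² = 798 and |d|² = 38, so the distance is √(798/38) = √21.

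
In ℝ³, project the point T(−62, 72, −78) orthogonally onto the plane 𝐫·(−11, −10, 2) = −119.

(-197/3, 206/3, -232/3)

The perpendicular from T has direction n = (−11, −10, 2): r = (−62, 72, −78) + t(−11, −10, 2).
Substitute into the plane: n·(T + tn) = -119 gives -194 + 225t = -119, so t = 1/3.
Foot = (−62, 72, −78) + (1/3)·(−11, −10, 2) = (−197/3, 206/3, −232/3).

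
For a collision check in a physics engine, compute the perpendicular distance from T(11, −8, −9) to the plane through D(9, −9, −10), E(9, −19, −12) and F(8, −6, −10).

2√35/35

DE = (0, −10, −2) and DF = (−1, 3, 0), so a normal is n = DE × DF = (6, 2, −10).
d = |6·11 + 2·(-8) + (-10)·(-9) − 136| / √(36 + 4 + 100) = |4| / (2√35) = 2√35/35.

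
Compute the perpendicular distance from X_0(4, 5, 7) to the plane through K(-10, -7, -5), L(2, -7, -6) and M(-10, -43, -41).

14/17

KL = (12, 0, -1) and KM = (0, -36, -36), so a normal is n = KL × KM = (-36, 432, -432).
Then n·(4, 5, 7) - (-504) = -504.
|n| = √(1296 + 186624 + 186624) = 612, so the distance is |-504|/612 = 14/17.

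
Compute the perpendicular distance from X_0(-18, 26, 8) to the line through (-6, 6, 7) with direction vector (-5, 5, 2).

√59

Direction vector d = (-5, 5, 2).
AP = (-12, 20, 1), and AP × d = (35, 19, 40).
|AP × d|² = 3186 and |d|² = 54, so the distance is √(3186/54) = √59.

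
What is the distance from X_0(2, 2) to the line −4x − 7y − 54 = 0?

The normal to the line is n = (−4, −7) with |n| = √65.
|n·X_0 − 54| = |-22 − 54| = 76, so the distance is 76/√65 = 76√65/65.

76/√65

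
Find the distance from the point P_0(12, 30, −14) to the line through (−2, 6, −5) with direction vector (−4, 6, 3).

6√22

Direction vector d = (−4, 6, 3).
AP = (14, 24, −9); AP·d = 61, |AP|² = 853, |d|² = 61.
distance² = |AP|² − (AP·d)²/|d|² = 853 − 3721/61 = 792, so the distance is 6√22.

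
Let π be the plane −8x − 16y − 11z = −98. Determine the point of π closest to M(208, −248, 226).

The perpendicular from M has direction n = (−8, −16, −11): r = (208, −248, 226) + t(−8, −16, −11).
Substitute into the plane: n·(M + tn) = -98 gives -182 + 441t = -98, so t = 4/21.
Foot = (208, −248, 226) + (4/21)·(−8, −16, −11) = (4336/21, −5272/21, 4702/21).

(4336/21, -5272/21, 4702/21)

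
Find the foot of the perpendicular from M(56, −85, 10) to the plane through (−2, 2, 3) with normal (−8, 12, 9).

n = (−8, 12, 9), |n|² = 289, and n·M − 67 = -1445.
t = -1445/289 = -5, so the foot is M − t·n = (56, −85, 10) − (-5)·(−8, 12, 9) = (16, −25, 55).

(16, -25, 55)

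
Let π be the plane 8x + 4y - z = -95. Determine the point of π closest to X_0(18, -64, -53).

The perpendicular from X_0 has direction n = (8, 4, -1): r = (18, -64, -53) + t(8, 4, -1).
Substitute into the plane: n·(X_0 + tn) = -95 gives -59 + 81t = -95, so t = -4/9.
Foot = (18, -64, -53) + (-4/9)·(8, 4, -1) = (130/9, -592/9, -473/9).

(130/9, -592/9, -473/9)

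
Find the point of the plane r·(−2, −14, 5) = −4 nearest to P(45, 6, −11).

The perpendicular from P has direction n = (−2, −14, 5): r = (45, 6, −11) + μ(−2, −14, 5).
Substitute into the plane: n·(P + μn) = -4 gives -229 + 225μ = -4, so μ = 1.
Foot = (45, 6, −11) + 1·(−2, −14, 5) = (43, −8, −6).

(43, -8, -6)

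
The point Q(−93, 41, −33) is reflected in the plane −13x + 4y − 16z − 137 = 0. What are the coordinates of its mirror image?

With n = (−13, 4, −16), the signed offset is (n·Q − 137)/|n|² = 1764/441 = 4.
Q' = Q − 2t·n = (−93, 41, −33) − 8·(−13, 4, −16) = (11, 9, 95).

(11, 9, 95)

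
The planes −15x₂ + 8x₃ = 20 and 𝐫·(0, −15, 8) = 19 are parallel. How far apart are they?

With common normal n = (0, −15, 8) (|n| = 17), the distance is |20 − 19|/|n| = 1/17.

1/17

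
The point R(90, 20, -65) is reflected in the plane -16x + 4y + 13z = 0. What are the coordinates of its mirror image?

With n = (-16, 4, 13), the signed offset is (n·R − 0)/|n|² = -2205/441 = -5.
R' = R − 2t·n = (90, 20, -65) − (-10)·(-16, 4, 13) = (-70, 60, 65).

(-70, 60, 65)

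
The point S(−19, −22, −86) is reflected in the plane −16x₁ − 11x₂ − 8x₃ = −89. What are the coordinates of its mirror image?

(77, 44, -38)

With n = (−16, −11, −8), the signed offset is (n·S − (-89))/|n|² = 1323/441 = 3.
S' = S − 2t·n = (−19, −22, −86) − 6·(−16, −11, −8) = (77, 44, −38).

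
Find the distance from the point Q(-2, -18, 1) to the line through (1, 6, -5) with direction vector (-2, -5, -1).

Direction vector d = (-2, -5, -1).
AP = (-3, -24, 6); AP·d = 120, |AP|² = 621, |d|² = 30.
distance² = |AP|² − (AP·d)²/|d|² = 621 − 14400/30 = 141, so the distance is √141.

√141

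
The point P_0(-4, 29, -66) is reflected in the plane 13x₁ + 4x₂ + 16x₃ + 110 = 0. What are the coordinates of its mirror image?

n = (13, 4, 16), |n|² = 441, n·P_0 − (-110) = -882, so t = -882/441 = -2.
Foot F = P_0 − (-2)·n = (22, 37, -34); the reflection is 2F − P_0 = (48, 45, -2).

(48, 45, -2)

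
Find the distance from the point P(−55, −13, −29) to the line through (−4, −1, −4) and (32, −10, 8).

3√74

A direction vector is d = (36, −9, 12).
AP = (−51, −12, −25); AP·d = -2028, |AP|² = 3370, |d|² = 1521.
distance² = |AP|² − (AP·d)²/|d|² = 3370 − 4112784/1521 = 666, so the distance is 3√74.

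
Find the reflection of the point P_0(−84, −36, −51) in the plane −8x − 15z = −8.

n = (−8, 0, −15), |n|² = 289, n·P_0 − (-8) = 1445, so t = 1445/289 = 5.
Foot F = P_0 − 5·n = (−44, −36, 24); the reflection is 2F − P_0 = (−4, −36, 99).

(-4, -36, 99)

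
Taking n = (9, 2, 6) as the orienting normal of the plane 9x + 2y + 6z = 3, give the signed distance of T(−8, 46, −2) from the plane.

n·T − 3 = 5.
|n| = 11, so the signed distance is 5/11.

5/11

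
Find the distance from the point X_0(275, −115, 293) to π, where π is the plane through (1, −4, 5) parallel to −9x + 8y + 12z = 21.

Parallel planes share the normal n = (−9, 8, 12); since (1, −4, 5) lies on the plane, its equation is −9x + 8y + 12z = 19.
Then n·(275, −115, 293) − 19 = 102.
|n| = √(81 + 64 + 144) = 17, so the distance is |102|/17 = 6.

6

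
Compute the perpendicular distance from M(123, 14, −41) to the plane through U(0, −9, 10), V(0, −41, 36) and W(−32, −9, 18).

UV = (0, −32, 26) and UW = (−32, 0, 8), so a normal is n = UV × UW = (−256, −832, −1024).
Then n·(123, 14, −41) − (−2752) = 1600.
|n| = √(65536 + 692224 + 1048576) = 1344, so the distance is |1600|/1344 = 25/21.

25/21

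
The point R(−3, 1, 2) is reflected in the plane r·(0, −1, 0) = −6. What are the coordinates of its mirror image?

With n = (0, −1, 0), the signed offset is (n·R − (-6))/|n|² = 5/1 = 5.
R' = R − 2t·n = (−3, 1, 2) − 10·(0, −1, 0) = (−3, 11, 2).

(-3, 11, 2)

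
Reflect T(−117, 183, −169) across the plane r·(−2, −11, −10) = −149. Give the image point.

With n = (−2, −11, −10), the signed offset is (n·T − (-149))/|n|² = 60/225 = 4/15.
T' = T − 2t·n = (−117, 183, −169) − (8/15)·(−2, −11, −10) = (−1739/15, 2833/15, −491/3).

(-1739/15, 2833/15, -491/3)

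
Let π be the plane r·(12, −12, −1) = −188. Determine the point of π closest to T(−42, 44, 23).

n = (12, −12, −1), |n|² = 289, and n·T − (-188) = -867.
t = -867/289 = -3, so the foot is T − t·n = (−42, 44, 23) − (-3)·(12, −12, −1) = (−6, 8, 20).

(-6, 8, 20)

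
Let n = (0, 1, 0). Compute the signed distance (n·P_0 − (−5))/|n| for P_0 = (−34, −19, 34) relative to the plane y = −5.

n·P_0 − (-5) = -14.
|n| = 1, so the signed distance is -14/1 = -14.

-14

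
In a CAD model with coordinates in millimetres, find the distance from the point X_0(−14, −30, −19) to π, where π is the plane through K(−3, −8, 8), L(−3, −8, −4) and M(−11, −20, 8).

11√13/13

KL = (0, 0, −12) and KM = (−8, −12, 0), so a normal is n = KL × KM = (−144, 96, 0).
n = (−144, 96, 0); n·P − (-336) = -528; |n| = 48√13; distance = 528/(48√13) = 11/√13.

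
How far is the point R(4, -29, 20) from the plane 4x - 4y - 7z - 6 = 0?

Normal vector n = (4, -4, -7), and n·(4, -29, 20) - 6 = -14.
|n| = √(16 + 16 + 49) = 9, so the distance is |-14|/9 = 14/9.

14/9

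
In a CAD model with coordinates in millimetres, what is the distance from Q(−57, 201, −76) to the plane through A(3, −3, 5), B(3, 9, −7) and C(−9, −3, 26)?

AB = (0, 12, −12) and AC = (−12, 0, 21), so a normal is n = AB × AC = (252, 144, 144).
Then n·(−57, 201, −76) − 1044 = 2592.
|n| = √(63504 + 20736 + 20736) = 324, so the distance is |2592|/324 = 8.

8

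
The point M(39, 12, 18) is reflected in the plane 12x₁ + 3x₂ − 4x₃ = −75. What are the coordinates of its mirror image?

n = (12, 3, −4), |n|² = 169, n·M − (-75) = 507, so t = 507/169 = 3.
Foot F = M − 3·n = (3, 3, 30); the reflection is 2F − M = (−33, −6, 42).

(-33, -6, 42)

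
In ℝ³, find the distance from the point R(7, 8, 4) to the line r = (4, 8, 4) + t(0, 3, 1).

Direction vector d = (0, 3, 1).
AP = (3, 0, 0); AP·d = 0, |AP|² = 9, |d|² = 10.
distance² = |AP|² − (AP·d)²/|d|² = 9 − 0/10 = 9, so the distance is 3.

3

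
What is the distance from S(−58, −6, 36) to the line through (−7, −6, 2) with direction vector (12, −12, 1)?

51

Direction vector d = (12, −12, 1).
AP = (−51, 0, 34); AP·d = -578, |AP|² = 3757, |d|² = 289.
distance² = |AP|² − (AP·d)²/|d|² = 3757 − 334084/289 = 2601, so the distance is 51.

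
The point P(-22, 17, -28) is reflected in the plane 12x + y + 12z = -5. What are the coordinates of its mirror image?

(26, 21, 20)

n = (12, 1, 12), |n|² = 289, n·P − (-5) = -578, so t = -578/289 = -2.
Foot F = P − (-2)·n = (2, 19, -4); the reflection is 2F − P = (26, 21, 20).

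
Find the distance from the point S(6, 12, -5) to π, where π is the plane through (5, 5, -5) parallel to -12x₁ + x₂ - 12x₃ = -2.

Parallel planes share the normal n = (-12, 1, -12); since (5, 5, -5) lies on the plane, its equation is -12x₁ + x₂ - 12x₃ = 5.
Then n·(6, 12, -5) - 5 = -5.
|n| = √(144 + 1 + 144) = 17, so the distance is |-5|/17 = 5/17.

5/17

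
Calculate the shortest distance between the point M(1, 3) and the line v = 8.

5

d = |0·1 + 1·3 − 8| / √(0 + 1) = |-5|/1 = 5.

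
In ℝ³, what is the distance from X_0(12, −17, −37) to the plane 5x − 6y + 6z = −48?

n = (5, −6, 6); n·P − (-48) = -12; |n| = √97; distance = 12/√97 = 12√97/97.

12√97/97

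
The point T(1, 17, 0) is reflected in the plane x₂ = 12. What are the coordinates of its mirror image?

(1, 7, 0)

n = (0, 1, 0), |n|² = 1, n·T − 12 = 5, so t = 5/1 = 5.
Foot F = T − 5·n = (1, 12, 0); the reflection is 2F − T = (1, 7, 0).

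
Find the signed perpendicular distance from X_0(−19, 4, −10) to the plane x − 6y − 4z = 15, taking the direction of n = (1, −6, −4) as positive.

-18/√53

n·X_0 − 15 = -18.
|n| = √53, so the signed distance is -18/√53.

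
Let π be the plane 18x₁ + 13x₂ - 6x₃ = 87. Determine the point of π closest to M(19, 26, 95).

n = (18, 13, -6), |n|² = 529, and n·M − 87 = 23.
t = 23/529 = 1/23, so the foot is M − t·n = (19, 26, 95) − (1/23)·(18, 13, -6) = (419/23, 585/23, 2191/23).

(419/23, 585/23, 2191/23)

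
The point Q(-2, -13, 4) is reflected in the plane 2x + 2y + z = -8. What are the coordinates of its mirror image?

With n = (2, 2, 1), the signed offset is (n·Q − (-8))/|n|² = -18/9 = -2.
Q' = Q − 2t·n = (-2, -13, 4) − (-4)·(2, 2, 1) = (6, -5, 8).

(6, -5, 8)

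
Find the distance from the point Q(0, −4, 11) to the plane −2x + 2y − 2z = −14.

8√3/3

d = |(-2)·0 + 2·(-4) + (-2)·11 − (-14)| / √(4 + 4 + 4) = |-16| / (2√3) = 8√3/3.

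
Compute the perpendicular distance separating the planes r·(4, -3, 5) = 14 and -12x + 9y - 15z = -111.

Divide the second equation by -3 to match normals: 4x - 3y + 5z = 37.
Both planes have normal n = (4, -3, 5), |n| = 5√2. Any point on the first plane is at distance |37 − 14|/|n| = 23/(5√2) from the second.

23√2/10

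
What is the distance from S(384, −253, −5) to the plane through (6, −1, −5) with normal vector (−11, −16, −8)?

6

The plane has equation n·(r − (6, −1, −5)) = 0, i.e. n·r = -10.
n = (−11, −16, −8); n·P − (-10) = -126; |n| = 21; distance = 126/21 = 6.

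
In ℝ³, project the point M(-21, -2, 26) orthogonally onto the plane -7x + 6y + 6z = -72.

(0, -20, 8)

The perpendicular from M has direction n = (-7, 6, 6): r = (-21, -2, 26) + t(-7, 6, 6).
Substitute into the plane: n·(M + tn) = -72 gives 291 + 121t = -72, so t = -3.
Foot = (-21, -2, 26) + (-3)·(-7, 6, 6) = (0, -20, 8).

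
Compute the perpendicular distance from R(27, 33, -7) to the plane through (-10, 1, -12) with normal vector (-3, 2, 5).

11√38/19

The plane has equation n·(r − (-10, 1, -12)) = 0, i.e. n·r = -28.
Then n·(27, 33, -7) - (-28) = -22.
|n| = √(9 + 4 + 25) = √38, so the distance is |-22|/√38 = 22/√38.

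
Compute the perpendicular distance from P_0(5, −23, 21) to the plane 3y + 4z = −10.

n = (0, 3, 4); n·P − (-10) = 25; |n| = 5; distance = 25/5 = 5.

5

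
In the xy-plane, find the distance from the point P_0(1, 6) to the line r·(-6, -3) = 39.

The normal to the line is n = (-6, -3) with |n| = 3√5.
|n·P_0 − 39| = |-24 − 39| = 63, so the distance is 63/(3√5) = 21/√5.

21/√5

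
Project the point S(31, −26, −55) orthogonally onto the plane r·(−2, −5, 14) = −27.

(25, -41, -13)

The perpendicular from S has direction n = (−2, −5, 14): r = (31, −26, −55) + t(−2, −5, 14).
Substitute into the plane: n·(S + tn) = -27 gives -702 + 225t = -27, so t = 3.
Foot = (31, −26, −55) + 3·(−2, −5, 14) = (25, −41, −13).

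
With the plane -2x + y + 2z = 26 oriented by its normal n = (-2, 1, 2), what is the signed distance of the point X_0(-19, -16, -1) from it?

n·X_0 − 26 = -6.
|n| = 3, so the signed distance is -6/3 = -2.

-2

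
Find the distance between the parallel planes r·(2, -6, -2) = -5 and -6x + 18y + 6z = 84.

23√11/22

Divide the second equation by -3 to match normals: 2x - 6y - 2z = -28.
With common normal n = (2, -6, -2) (|n| = 2√11), the distance is |(-5) − (-28)|/|n| = 23/(2√11).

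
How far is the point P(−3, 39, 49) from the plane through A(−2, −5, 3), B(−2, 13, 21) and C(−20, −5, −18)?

AB = (0, 18, 18) and AC = (−18, 0, −21), so a normal is n = AB × AC = (−378, −324, 324).
d = |(-378)·(-3) + (-324)·39 + 324·49 − 3348| / √(142884 + 104976 + 104976) = |1026| / 594 = 19/11.

19/11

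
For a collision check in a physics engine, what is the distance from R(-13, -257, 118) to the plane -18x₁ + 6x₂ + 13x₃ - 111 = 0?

Normal vector n = (-18, 6, 13), and n·(-13, -257, 118) - 111 = 115.
|n| = √(324 + 36 + 169) = 23, so the distance is |115|/23 = 5.

5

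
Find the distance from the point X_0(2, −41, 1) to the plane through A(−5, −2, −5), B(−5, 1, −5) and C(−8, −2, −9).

AB = (0, 3, 0) and AC = (−3, 0, −4), so a normal is n = AB × AC = (−12, 0, 9).
n = (−12, 0, 9); n·P − 15 = -30; |n| = 15; distance = 30/15 = 2.

2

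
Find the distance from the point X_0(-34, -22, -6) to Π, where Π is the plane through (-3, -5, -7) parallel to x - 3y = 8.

2√10

Parallel planes share the normal n = (1, -3, 0); since (-3, -5, -7) lies on the plane, its equation is x - 3y = 12.
d = |1·(-34) + (-3)·(-22) − 12| / √(1 + 9 + 0) = |20| / √10 = 2√10.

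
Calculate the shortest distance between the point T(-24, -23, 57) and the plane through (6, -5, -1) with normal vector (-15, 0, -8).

14/17

The plane has equation n·(r − (6, -5, -1)) = 0, i.e. n·r = -82.
Then n·(-24, -23, 57) - (-82) = -14.
|n| = √(225 + 0 + 64) = 17, so the distance is |-14|/17 = 14/17.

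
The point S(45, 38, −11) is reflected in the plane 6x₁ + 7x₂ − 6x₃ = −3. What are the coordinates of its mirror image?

n = (6, 7, −6), |n|² = 121, n·S − (-3) = 605, so t = 605/121 = 5.
Foot F = S − 5·n = (15, 3, 19); the reflection is 2F − S = (−15, −32, 49).

(-15, -32, 49)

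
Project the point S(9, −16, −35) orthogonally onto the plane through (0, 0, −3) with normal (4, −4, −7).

The perpendicular from S has direction n = (4, −4, −7): r = (9, −16, −35) + t(4, −4, −7).
Substitute into the plane: n·(S + tn) = 21 gives 345 + 81t = 21, so t = -4.
Foot = (9, −16, −35) + (-4)·(4, −4, −7) = (−7, 0, −7).

(-7, 0, -7)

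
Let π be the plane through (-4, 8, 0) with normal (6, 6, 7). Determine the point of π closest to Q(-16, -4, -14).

n = (6, 6, 7), |n|² = 121, and n·Q − 24 = -242.
t = -242/121 = -2, so the foot is Q − t·n = (-16, -4, -14) − (-2)·(6, 6, 7) = (-4, 8, 0).

(-4, 8, 0)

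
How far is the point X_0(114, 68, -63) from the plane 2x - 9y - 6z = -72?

Normal vector n = (2, -9, -6), and n·(114, 68, -63) - (-72) = 66.
|n| = √(4 + 81 + 36) = 11, so the distance is |66|/11 = 6.

6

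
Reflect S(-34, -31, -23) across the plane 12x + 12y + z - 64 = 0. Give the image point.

n = (12, 12, 1), |n|² = 289, n·S − 64 = -867, so t = -867/289 = -3.
Foot F = S − (-3)·n = (2, 5, -20); the reflection is 2F − S = (38, 41, -17).

(38, 41, -17)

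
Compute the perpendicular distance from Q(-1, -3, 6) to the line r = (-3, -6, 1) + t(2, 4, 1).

Direction vector d = (2, 4, 1).
AP = (2, 3, 5); AP·d = 21, |AP|² = 38, |d|² = 21.
distance² = |AP|² − (AP·d)²/|d|² = 38 − 441/21 = 17, so the distance is √17.

√17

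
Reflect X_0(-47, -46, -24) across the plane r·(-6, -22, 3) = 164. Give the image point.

n = (-6, -22, 3), |n|² = 529, n·X_0 − 164 = 1058, so t = 1058/529 = 2.
Foot F = X_0 − 2·n = (-35, -2, -30); the reflection is 2F − X_0 = (-23, 42, -36).

(-23, 42, -36)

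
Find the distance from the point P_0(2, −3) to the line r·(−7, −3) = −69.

The normal to the line is n = (−7, −3) with |n| = √58.
|n·P_0 − (-69)| = |-5 − (-69)| = 64, so the distance is 64/√58 = 32√58/29.

64/√58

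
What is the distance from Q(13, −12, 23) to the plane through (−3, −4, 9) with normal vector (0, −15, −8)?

The plane has equation n·(r − (−3, −4, 9)) = 0, i.e. n·r = -12.
n = (0, −15, −8); n·P − (-12) = 8; |n| = 17; distance = 8/17.

8/17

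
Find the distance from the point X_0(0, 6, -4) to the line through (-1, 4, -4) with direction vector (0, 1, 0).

Direction vector d = (0, 1, 0).
AP = (1, 2, 0), and AP × d = (0, 0, 1).
|AP × d|² = 1 and |d|² = 1, so the distance is √1 = 1.

1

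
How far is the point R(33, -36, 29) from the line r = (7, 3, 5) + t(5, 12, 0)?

Direction vector d = (5, 12, 0).
AP = (26, -39, 24), and AP × d = (-288, 120, 507).
|AP × d|² = 354393 and |d|² = 169, so the distance is √(354393/169) = √2097 = 3√233.

3√233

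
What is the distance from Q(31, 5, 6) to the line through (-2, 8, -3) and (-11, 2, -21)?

A direction vector is d = (-9, -6, -18).
AP = (33, -3, 9), and AP × d = (108, 513, -225).
|AP × d|² = 325458 and |d|² = 441, so the distance is √(325458/441) = √738 = 3√82.

3√82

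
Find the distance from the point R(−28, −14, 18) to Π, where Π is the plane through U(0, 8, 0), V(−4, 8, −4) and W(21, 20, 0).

10/3

UV = (−4, 0, −4) and UW = (21, 12, 0), so a normal is n = UV × UW = (48, −84, −48).
Then n·(−28, −14, 18) − (−672) = −360.
|n| = √(2304 + 7056 + 2304) = 108, so the distance is |-360|/108 = 10/3.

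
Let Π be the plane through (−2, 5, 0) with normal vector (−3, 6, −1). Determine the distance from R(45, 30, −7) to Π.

8√46/23

The plane has equation n·(r − (−2, 5, 0)) = 0, i.e. n·r = 36.
n = (−3, 6, −1); n·P − 36 = 16; |n| = √46; distance = 16/√46 = 8√46/23.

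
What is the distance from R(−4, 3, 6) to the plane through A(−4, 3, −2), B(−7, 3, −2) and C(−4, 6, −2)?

AB = (−3, 0, 0) and AC = (0, 3, 0), so a normal is n = AB × AC = (0, 0, −9).
Then n·(−4, 3, 6) − 18 = −72.
|n| = √(0 + 0 + 81) = 9, so the distance is |-72|/9 = 8.

8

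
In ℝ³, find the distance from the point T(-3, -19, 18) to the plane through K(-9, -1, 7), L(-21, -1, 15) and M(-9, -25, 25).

KL = (-12, 0, 8) and KM = (0, -24, 18), so a normal is n = KL × KM = (192, 216, 288).
Then n·(-3, -19, 18) - 72 = 432.
|n| = √(36864 + 46656 + 82944) = 408, so the distance is |432|/408 = 18/17.

18/17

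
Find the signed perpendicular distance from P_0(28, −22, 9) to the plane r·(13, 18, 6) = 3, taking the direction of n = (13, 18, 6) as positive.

n·P_0 − 3 = 19.
|n| = 23, so the signed distance is 19/23.

19/23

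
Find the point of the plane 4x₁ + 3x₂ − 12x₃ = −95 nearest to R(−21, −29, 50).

The perpendicular from R has direction n = (4, 3, −12): r = (−21, −29, 50) + t(4, 3, −12).
Substitute into the plane: n·(R + tn) = -95 gives -771 + 169t = -95, so t = 4.
Foot = (−21, −29, 50) + 4·(4, 3, −12) = (−5, −17, 2).

(-5, -17, 2)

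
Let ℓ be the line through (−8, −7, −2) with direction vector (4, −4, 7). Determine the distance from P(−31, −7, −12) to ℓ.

Direction vector d = (4, −4, 7).
AP = (−23, 0, −10), and AP × d = (−40, 121, 92).
|AP × d|² = 24705 and |d|² = 81, so the distance is √(24705/81) = √305.

√305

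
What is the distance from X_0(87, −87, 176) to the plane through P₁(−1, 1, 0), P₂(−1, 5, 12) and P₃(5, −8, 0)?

P₁P₂ = (0, 4, 12) and P₁P₃ = (6, −9, 0), so a normal is n = P₁P₂ × P₁P₃ = (108, 72, −24).
Then n·(87, −87, 176) − (−36) = −1056.
|n| = √(11664 + 5184 + 576) = 132, so the distance is |-1056|/132 = 8.

8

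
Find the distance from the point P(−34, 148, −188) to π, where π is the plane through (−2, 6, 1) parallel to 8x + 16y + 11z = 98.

Parallel planes share the normal n = (8, 16, 11); since (−2, 6, 1) lies on the plane, its equation is 8x + 16y + 11z = 91.
n = (8, 16, 11); n·P − 91 = -63; |n| = 21; distance = 63/21 = 3.

3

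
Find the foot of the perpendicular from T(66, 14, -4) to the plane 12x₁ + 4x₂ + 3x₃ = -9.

(6, -6, -19)

n = (12, 4, 3), |n|² = 169, and n·T − (-9) = 845.
t = 845/169 = 5, so the foot is T − t·n = (66, 14, -4) − 5·(12, 4, 3) = (6, -6, -19).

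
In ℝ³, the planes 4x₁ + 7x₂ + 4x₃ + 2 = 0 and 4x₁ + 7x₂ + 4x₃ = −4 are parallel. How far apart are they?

2/9

With common normal n = (4, 7, 4) (|n| = 9), the distance is |(-2) − (-4)|/|n| = 2/9.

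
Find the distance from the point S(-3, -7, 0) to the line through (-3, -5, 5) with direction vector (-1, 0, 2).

Direction vector d = (-1, 0, 2).
AP = (0, -2, -5); AP·d = -10, |AP|² = 29, |d|² = 5.
distance² = |AP|² − (AP·d)²/|d|² = 29 − 100/5 = 9, so the distance is 3.

3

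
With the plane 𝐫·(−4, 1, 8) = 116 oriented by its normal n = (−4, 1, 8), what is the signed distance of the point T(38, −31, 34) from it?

n·T − 116 = -27.
|n| = 9, so the signed distance is -27/9 = -3.

-3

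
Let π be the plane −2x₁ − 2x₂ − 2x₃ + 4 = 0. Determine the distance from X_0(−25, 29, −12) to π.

10√3/3

n = (−2, −2, −2); n·P − (-4) = 20; |n| = 2√3; distance = 20/(2√3) = 10√3/3.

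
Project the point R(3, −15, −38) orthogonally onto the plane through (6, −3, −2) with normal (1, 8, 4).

n = (1, 8, 4), |n|² = 81, and n·R − (-26) = -243.
t = -243/81 = -3, so the foot is R − t·n = (3, −15, −38) − (-3)·(1, 8, 4) = (6, 9, −26).

(6, 9, -26)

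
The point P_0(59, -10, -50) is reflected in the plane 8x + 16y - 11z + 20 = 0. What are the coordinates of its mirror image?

(27, -74, -6)

With n = (8, 16, -11), the signed offset is (n·P_0 − (-20))/|n|² = 882/441 = 2.
P_0' = P_0 − 2t·n = (59, -10, -50) − 4·(8, 16, -11) = (27, -74, -6).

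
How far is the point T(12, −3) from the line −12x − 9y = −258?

d = |(-12)·12 + (-9)·(-3) − (-258)| / √(144 + 81) = |141|/15 = 47/5.

47/5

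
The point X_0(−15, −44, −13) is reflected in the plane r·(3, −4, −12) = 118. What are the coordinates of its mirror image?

(-21, -36, 11)

n = (3, −4, −12), |n|² = 169, n·X_0 − 118 = 169, so t = 169/169 = 1.
Foot F = X_0 − 1·n = (−18, −40, −1); the reflection is 2F − X_0 = (−21, −36, 11).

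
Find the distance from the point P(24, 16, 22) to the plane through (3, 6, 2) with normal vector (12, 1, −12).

22/17

The plane has equation n·(r − (3, 6, 2)) = 0, i.e. n·r = 18.
Then n·(24, 16, 22) − 18 = 22.
|n| = √(144 + 1 + 144) = 17, so the distance is |22|/17 = 22/17.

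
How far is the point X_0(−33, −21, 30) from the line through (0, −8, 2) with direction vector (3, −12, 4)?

Direction vector d = (3, −12, 4).
AP = (−33, −13, 28), and AP × d = (284, 216, 435).
|AP × d|² = 316537 and |d|² = 169, so the distance is √(316537/169) = √1873.

√1873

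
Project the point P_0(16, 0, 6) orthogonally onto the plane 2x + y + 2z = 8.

(8, -4, -2)

n = (2, 1, 2), |n|² = 9, and n·P_0 − 8 = 36.
t = 36/9 = 4, so the foot is P_0 − t·n = (16, 0, 6) − 4·(2, 1, 2) = (8, -4, -2).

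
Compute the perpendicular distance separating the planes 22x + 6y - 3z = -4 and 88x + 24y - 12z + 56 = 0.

10/23

Divide the second equation by 4 to match normals: 22x + 6y - 3z = -14.
With common normal n = (22, 6, -3) (|n| = 23), the distance is |(-4) − (-14)|/|n| = 10/23.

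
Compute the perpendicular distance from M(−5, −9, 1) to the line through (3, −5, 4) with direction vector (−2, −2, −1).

Direction vector d = (−2, −2, −1).
AP = (−8, −4, −3); AP·d = 27, |AP|² = 89, |d|² = 9.
distance² = |AP|² − (AP·d)²/|d|² = 89 − 729/9 = 8, so the distance is 2√2.

2√2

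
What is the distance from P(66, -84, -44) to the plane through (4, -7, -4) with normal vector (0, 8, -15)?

The plane has equation n·(r − (4, -7, -4)) = 0, i.e. n·r = 4.
Then n·(66, -84, -44) - 4 = -16.
|n| = √(0 + 64 + 225) = 17, so the distance is |-16|/17 = 16/17.

16/17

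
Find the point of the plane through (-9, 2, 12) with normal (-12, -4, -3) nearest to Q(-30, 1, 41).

n = (-12, -4, -3), |n|² = 169, and n·Q − 64 = 169.
t = 169/169 = 1, so the foot is Q − t·n = (-30, 1, 41) − 1·(-12, -4, -3) = (-18, 5, 44).

(-18, 5, 44)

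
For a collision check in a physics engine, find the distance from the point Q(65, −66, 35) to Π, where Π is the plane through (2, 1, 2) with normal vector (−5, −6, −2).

The plane has equation n·(r − (2, 1, 2)) = 0, i.e. n·r = -20.
n = (−5, −6, −2); n·P − (-20) = 21; |n| = √65; distance = 21/√65.

21√65/65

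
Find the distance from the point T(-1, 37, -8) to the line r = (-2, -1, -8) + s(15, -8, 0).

34

Direction vector d = (15, -8, 0).
AP = (1, 38, 0), and AP × d = (0, 0, -578).
|AP × d|² = 334084 and |d|² = 289, so the distance is √(334084/289) = √1156 = 34.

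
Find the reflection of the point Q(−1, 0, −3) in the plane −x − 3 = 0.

(-5, 0, -3)

n = (−1, 0, 0), |n|² = 1, n·Q − 3 = -2, so t = -2/1 = -2.
Foot F = Q − (-2)·n = (−3, 0, −3); the reflection is 2F − Q = (−5, 0, −3).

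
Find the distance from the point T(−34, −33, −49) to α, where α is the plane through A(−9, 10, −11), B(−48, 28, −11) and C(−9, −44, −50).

25/23

AB = (−39, 18, 0) and AC = (0, −54, −39), so a normal is n = AB × AC = (−702, −1521, 2106).
d = |(-702)·(-34) + (-1521)·(-33) + 2106·(-49) − (-32058)| / √(492804 + 2313441 + 4435236) = |2925| / 2691 = 25/23.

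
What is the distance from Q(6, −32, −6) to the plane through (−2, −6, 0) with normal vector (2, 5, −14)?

The plane has equation n·(r − (−2, −6, 0)) = 0, i.e. n·r = -34.
Then n·(6, −32, −6) − (−34) = −30.
|n| = √(4 + 25 + 196) = 15, so the distance is |-30|/15 = 2.

2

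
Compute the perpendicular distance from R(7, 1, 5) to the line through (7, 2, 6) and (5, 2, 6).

A direction vector is d = (-2, 0, 0).
AP = (0, -1, -1), and AP × d = (0, 2, -2).
|AP × d|² = 8 and |d|² = 4, so the distance is √(8/4) = √2.

√2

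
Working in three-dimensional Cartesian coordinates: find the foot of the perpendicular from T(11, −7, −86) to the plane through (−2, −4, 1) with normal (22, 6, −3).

(-11, -13, -83)

The perpendicular from T has direction n = (22, 6, −3): r = (11, −7, −86) + μ(22, 6, −3).
Substitute into the plane: n·(T + μn) = -71 gives 458 + 529μ = -71, so μ = -1.
Foot = (11, −7, −86) + (-1)·(22, 6, −3) = (−11, −13, −83).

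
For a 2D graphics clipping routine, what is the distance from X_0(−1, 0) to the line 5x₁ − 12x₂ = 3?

d = |5·(-1) + (-12)·0 − 3| / √(25 + 144) = |-8|/13 = 8/13.

8/13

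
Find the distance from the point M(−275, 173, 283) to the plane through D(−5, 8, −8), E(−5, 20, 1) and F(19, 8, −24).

9

DE = (0, 12, 9) and DF = (24, 0, −16), so a normal is n = DE × DF = (−192, 216, −288).
Then n·(−275, 173, 283) − 4992 = 3672.
|n| = √(36864 + 46656 + 82944) = 408, so the distance is |3672|/408 = 9.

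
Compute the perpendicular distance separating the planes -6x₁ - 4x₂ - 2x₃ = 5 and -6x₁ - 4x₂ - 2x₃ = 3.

1/√14

Both planes have normal n = (-6, -4, -2), |n| = 2√14. Any point on the first plane is at distance |3 − 5|/|n| = 2/(2√14) = 1/√14 from the second.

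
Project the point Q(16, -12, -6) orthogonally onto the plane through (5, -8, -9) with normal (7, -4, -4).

(9, -8, -2)

The perpendicular from Q has direction n = (7, -4, -4): r = (16, -12, -6) + t(7, -4, -4).
Substitute into the plane: n·(Q + tn) = 103 gives 184 + 81t = 103, so t = -1.
Foot = (16, -12, -6) + (-1)·(7, -4, -4) = (9, -8, -2).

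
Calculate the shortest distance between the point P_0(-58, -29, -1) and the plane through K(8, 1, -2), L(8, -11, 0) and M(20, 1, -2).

24√37/37

KL = (0, -12, 2) and KM = (12, 0, 0), so a normal is n = KL × KM = (0, 24, 144).
d = |24·(-29) + 144·(-1) − (-264)| / √(0 + 576 + 20736) = |-576| / (24√37) = 24/√37.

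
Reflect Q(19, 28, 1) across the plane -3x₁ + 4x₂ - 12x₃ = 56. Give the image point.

(241/13, 372/13, -11/13)

n = (-3, 4, -12), |n|² = 169, n·Q − 56 = -13, so t = -13/169 = -1/13.
Foot F = Q − (-1/13)·n = (244/13, 368/13, 1/13); the reflection is 2F − Q = (241/13, 372/13, -11/13).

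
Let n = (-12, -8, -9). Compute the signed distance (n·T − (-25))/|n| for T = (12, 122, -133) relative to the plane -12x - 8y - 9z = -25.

n·T − (-25) = 102.
|n| = 17, so the signed distance is 102/17 = 6.

6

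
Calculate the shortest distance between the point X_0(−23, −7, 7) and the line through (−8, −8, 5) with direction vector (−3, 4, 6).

13

Direction vector d = (−3, 4, 6).
AP = (−15, 1, 2), and AP × d = (−2, 84, −57).
|AP × d|² = 10309 and |d|² = 61, so the distance is √(10309/61) = √169 = 13.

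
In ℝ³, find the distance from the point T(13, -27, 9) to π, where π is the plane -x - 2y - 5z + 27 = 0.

n = (-1, -2, -5); n·P − (-27) = 23; |n| = √30; distance = 23/√30.

23√30/30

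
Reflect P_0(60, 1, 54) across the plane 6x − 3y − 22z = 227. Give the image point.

n = (6, −3, −22), |n|² = 529, n·P_0 − 227 = -1058, so t = -1058/529 = -2.
Foot F = P_0 − (-2)·n = (72, −5, 10); the reflection is 2F − P_0 = (84, −11, −34).

(84, -11, -34)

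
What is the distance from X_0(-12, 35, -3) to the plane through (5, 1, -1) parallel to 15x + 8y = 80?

1

Parallel planes share the normal n = (15, 8, 0); since (5, 1, -1) lies on the plane, its equation is 15x + 8y = 83.
Then n·(-12, 35, -3) - 83 = 17.
|n| = √(225 + 64 + 0) = 17, so the distance is |17|/17 = 1.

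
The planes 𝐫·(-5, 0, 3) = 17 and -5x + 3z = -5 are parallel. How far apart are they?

Both planes have normal n = (-5, 0, 3), |n| = √34. Any point on the first plane is at distance |(-5) − 17|/|n| = 22/√34 from the second.

11√34/17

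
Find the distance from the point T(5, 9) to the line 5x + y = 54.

The normal to the line is n = (5, 1) with |n| = √26.
|n·T − 54| = |34 − 54| = 20, so the distance is 20/√26.

10√26/13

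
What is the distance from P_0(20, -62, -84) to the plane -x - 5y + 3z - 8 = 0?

30/√35

n = (-1, -5, 3); n·P − 8 = 30; |n| = √35; distance = 30/√35.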